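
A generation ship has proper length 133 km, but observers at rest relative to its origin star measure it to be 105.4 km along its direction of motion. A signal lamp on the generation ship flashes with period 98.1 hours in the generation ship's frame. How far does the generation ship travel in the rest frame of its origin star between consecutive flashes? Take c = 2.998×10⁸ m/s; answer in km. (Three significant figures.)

Length contraction gives γ = L₀/L = 133/105.4 = 1.26186.
β = √(1 − 1/γ²) = 0.6099. Lab-frame period = γτ = 1.26186×98.1 hours = 123.79 hours. Distance = βc × γτ = 0.6099 × 2.998×10⁸ m/s × 445644 s = 8.1485×10^13 m = 8.15×10^10 km.

8.15×10^10 km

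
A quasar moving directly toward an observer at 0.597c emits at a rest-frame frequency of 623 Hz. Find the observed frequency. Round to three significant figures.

Relativistic Doppler (source moving toward): f_obs = f_src · √((1+β)/(1−β)).
With β = 0.597: factor = √(1.597/0.403) = 1.9907.
f_obs = 623 × 1.9907 = 1240 Hz.

1240 Hz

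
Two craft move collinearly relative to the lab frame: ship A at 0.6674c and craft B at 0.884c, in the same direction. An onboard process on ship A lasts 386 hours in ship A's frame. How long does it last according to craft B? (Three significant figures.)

455 hours

The velocity of ship A relative to craft B is (0.6674 − 0.884)c / (1 − 0.6674×0.884) = −0.52827c; relative speed 0.52827c.
At |u| = 0.52827c, γ = (1 − 0.279069)^(−1/2) = 1.1778.
The clock on ship A records proper time, so craft B measures Δt = γΔτ = 1.1778 × 386 = 455 hours.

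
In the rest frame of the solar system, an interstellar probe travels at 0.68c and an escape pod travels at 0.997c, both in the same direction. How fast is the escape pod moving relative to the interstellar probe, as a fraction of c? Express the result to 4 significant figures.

Transform to the interstellar probe's frame: u' = (u − v)/(1 − uv/c²).
u' = (0.997 − 0.68)/(1 − 0.997×0.68) = 0.317/0.32204 = 0.98435.
Speed in the interstellar probe's frame: 0.9843c (in the same direction).

0.9843c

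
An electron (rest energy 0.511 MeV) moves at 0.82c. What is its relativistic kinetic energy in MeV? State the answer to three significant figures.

0.382 MeV

γ = 1/√(1 − β²) = 1/√(1 − 0.6724) = 1/√0.3276 = 1/0.572364 = 1.74714.
Kinetic energy: K = (γ − 1)mc² = (1.74714 − 1) × 0.511 MeV = 0.74714 × 0.511 = 0.382 MeV.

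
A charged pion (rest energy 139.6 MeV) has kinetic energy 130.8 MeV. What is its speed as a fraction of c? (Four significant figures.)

K = (γ−1)mc², so γ = 1 + 130.8/139.6 = 1.937.
Then v/c = √(1 − γ⁻²) = √(1 − 0.266527) = √0.733473 = 0.8564.

0.8564c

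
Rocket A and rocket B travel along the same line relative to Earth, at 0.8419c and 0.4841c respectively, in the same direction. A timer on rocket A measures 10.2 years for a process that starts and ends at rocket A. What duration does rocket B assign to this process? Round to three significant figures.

12.8 years

Speed of rocket A in rocket B's frame: u = (v_A − v_B)/(1 − v_A v_B/c²) = (0.8419 − 0.4841)/(1 − 0.8419×0.4841) = 0.3578/0.59243621 = 0.60395; |u| = 0.60395c.
γ for this relative speed: γ = 1/√(1 − 0.364756) = 1.2547.
The clock on rocket A records proper time, so rocket B measures Δt = γΔτ = 1.2547 × 10.2 = 12.8 years.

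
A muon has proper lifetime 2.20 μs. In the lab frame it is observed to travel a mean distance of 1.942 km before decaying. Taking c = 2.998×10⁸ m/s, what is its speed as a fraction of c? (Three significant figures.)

Let x = d/(cτ) = 1942 m / (2.998×10⁸ m/s × 2.200×10^-6 s) = 2.9444. Since d = βγcτ, x = βγ = β/√(1−β²).
Solving: β² = x²/(1+x²) = 8.66949/9.66949 = 0.896582, so β = 0.947.

0.947c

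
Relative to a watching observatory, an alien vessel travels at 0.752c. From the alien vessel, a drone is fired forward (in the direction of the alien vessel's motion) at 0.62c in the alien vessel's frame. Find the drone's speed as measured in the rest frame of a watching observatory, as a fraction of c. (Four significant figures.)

In units of c, u = (u' + v)/(1 + u'v) with u' = 0.62 and v = 0.752.
Numerator: 0.62 + 0.752 = 1.372. Denominator: 1 + (0.62)(0.752) = 1.46624.
u = 1.372/1.46624 = 0.93573, so the speed is 0.9357c.

0.9357c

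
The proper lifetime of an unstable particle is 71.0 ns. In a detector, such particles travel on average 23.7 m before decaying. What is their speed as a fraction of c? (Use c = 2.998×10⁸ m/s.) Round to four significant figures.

d = βγcτ ⇒ βγ = d/(cτ) = 23.70 m / (21.2858 m) = 1.1134.
β = (βγ)/√(1+(βγ)²) = 1.1134/√2.23966 = 0.7440.

0.7440c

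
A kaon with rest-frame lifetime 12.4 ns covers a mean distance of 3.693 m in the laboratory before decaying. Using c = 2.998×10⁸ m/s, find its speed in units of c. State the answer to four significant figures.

0.7048c

d = βγcτ ⇒ βγ = d/(cτ) = 3.693 m / (3.71752 m) = 0.9934.
β = (βγ)/√(1+(βγ)²) = 0.9934/√1.986844 = 0.7048.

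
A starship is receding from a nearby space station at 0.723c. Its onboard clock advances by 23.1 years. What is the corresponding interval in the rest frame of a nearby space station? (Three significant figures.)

33.4 years

β² = 0.522729, so γ = 1/√0.477271 = 1.4475.
Time dilation: Δt = γ·Δτ = 1.4475 × 23.1 = 33.4 years.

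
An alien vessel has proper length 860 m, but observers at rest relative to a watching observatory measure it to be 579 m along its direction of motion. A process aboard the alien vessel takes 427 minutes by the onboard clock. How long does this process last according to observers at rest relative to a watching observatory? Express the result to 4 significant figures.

634.2 minutes

From L = L₀/γ: γ = 860/579 = 1.48532.
Δt = γΔτ = 1.48532 × 427 = 634.2 minutes.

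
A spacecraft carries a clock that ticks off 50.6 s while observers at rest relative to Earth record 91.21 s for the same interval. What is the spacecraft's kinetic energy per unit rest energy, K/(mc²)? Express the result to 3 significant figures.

0.803

γ = Δt/Δτ = 91.21/50.6 = 1.80257.
K/(mc²) = γ − 1 = 1.80257 − 1 = 0.803.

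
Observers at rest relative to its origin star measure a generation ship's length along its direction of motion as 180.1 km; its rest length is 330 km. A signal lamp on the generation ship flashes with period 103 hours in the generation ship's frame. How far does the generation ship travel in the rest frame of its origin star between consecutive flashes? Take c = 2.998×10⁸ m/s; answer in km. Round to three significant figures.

1.71×10^11 km

Length contraction gives γ = L₀/L = 330/180.1 = 1.83232.
β = √(1 − 1/γ²) = 0.83794. Lab-frame period = γτ = 1.83232×103 hours = 188.73 hours. Distance = βc × γτ = 0.83794 × 2.998×10⁸ m/s × 679428 s = 1.7068×10^14 m = 1.71×10^11 km.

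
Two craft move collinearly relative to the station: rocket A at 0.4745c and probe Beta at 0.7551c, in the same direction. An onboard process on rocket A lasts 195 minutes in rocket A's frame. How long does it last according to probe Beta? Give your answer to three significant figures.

217 minutes

Transform rocket A's velocity into probe Beta's frame: (0.4745 − 0.7551)/(1 − 0.4745·0.7551) = −0.2806/0.64170505, so the relative speed is 0.43727c.
γ for this relative speed: γ = 1/√(1 − 0.191205) = 1.1119.
Rocket A's interval is proper; time dilation gives Δt_B = γΔτ = 1.1119 × 195 minutes = 217 minutes.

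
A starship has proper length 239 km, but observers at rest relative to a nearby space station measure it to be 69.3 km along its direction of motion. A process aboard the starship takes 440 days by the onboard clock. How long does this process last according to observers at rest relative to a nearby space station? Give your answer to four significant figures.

1517 days

From L = L₀/γ: γ = 239/69.3 = 3.44877.
Δt = γΔτ = 3.44877 × 440 = 1517 days.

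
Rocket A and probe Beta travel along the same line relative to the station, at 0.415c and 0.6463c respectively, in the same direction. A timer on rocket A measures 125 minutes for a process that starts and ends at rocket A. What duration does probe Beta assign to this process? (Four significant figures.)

131.8 minutes

Transform rocket A's velocity into probe Beta's frame: (0.415 − 0.6463)/(1 − 0.415·0.6463) = −0.2313/0.7317855, so the relative speed is 0.31608c.
At |u| = 0.31608c, γ = (1 − 0.0999066)^(−1/2) = 1.054.
The clock on rocket A records proper time, so probe Beta measures Δt = γΔτ = 1.054 × 125 = 131.8 minutes.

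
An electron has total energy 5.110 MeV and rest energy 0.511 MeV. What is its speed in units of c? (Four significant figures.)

0.9950c

Total energy E = γmc² gives γ = 5.110/0.511 = 10.
Hence β = √(1 − 1/γ²) = √(1 − 0.01) = √0.99 = 0.9950.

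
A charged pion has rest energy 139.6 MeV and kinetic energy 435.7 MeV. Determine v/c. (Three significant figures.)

γ = 1 + K/(mc²) = 1 + 435.7/139.6 = 4.1211.
β = √(1 − 1/γ²) = √(1 − 0.0588808) = √0.9411192 = 0.970.

0.970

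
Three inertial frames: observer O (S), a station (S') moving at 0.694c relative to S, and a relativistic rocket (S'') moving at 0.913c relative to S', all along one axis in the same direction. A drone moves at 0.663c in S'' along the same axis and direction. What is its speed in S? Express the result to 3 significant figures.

Compose velocities in two stages. Stage 1 (into S'): u₁ = (0.663+0.913)/(1+0.663×0.913) = 0.98174.
Stage 2 (into S): u = (0.98174+0.694)/(1+0.98174×0.694) = 0.99668, so the speed is 0.997c.

0.997c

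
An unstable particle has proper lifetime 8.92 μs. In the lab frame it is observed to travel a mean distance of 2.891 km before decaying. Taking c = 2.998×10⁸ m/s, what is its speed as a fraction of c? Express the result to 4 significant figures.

0.7341c

Lab distance = (lab lifetime)·v = γτ·βc, so βγ = d/(cτ) = 2891/(2.998×10⁸ × 8.920×10^-6) = 1.0811.
With βγ = 1.0811: γ² = 1 + (βγ)² = 2.16878, and β = (βγ)/γ = 1.0811/1.47268 = 0.7341.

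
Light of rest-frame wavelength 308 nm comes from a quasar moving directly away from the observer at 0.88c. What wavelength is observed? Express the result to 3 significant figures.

Relativistic Doppler for wavelength: λ_obs = λ_src · √((1+β)/(1−β)).
With β = 0.88: factor = √(1.88/0.12) = 3.9581.
λ_obs = 308 × 3.9581 = 1220 nm.

1220 nm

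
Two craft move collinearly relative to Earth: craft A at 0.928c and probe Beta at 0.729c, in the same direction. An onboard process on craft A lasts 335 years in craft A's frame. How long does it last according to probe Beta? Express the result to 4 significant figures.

424.9 years

Transform craft A's velocity into probe Beta's frame: (0.928 − 0.729)/(1 − 0.928·0.729) = 0.199/0.323488, so the relative speed is 0.61517c.
γ for this relative speed: γ = 1/√(1 − 0.378434) = 1.2684.
The clock on craft A records proper time, so probe Beta measures Δt = γΔτ = 1.2684 × 335 = 424.9 years.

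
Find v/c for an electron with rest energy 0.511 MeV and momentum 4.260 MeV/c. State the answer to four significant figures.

pc/(mc²) = 4.260/0.511 = 8.3366 = βγ = β/√(1−β²).
So β² = x²/(1 + x²) with x = 8.3366: x² = 69.4989, β² = 69.4989/70.4989 = 0.985815, β = 0.9929.

0.9929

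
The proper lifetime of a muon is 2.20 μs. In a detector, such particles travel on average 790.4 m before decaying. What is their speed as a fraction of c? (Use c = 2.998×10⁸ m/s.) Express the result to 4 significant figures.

0.7678c

d = βγcτ ⇒ βγ = d/(cτ) = 790.4 m / (659.56 m) = 1.1984.
β = (βγ)/√(1+(βγ)²) = 1.1984/√2.43616 = 0.7678.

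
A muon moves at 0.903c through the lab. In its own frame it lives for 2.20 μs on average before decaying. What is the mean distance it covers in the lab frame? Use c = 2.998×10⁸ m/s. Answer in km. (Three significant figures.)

Lorentz factor: γ = (1 − 0.815409)^(−1/2) = 2.3275.
Lab-frame lifetime: Δt = γτ = 2.3275 × 2.20 μs = 5.1205 μs.
Distance: d = vΔt = 0.903 × 2.998×10⁸ m/s × 5.1205×10^-6 s = 1390 m = 1.39 km.

1.39 km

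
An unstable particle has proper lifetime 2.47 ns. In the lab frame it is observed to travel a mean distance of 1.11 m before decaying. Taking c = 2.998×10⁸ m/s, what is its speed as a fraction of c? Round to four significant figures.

Let x = d/(cτ) = 1.110 m / (2.998×10⁸ m/s × 2.470×10^-9 s) = 1.499. Since d = βγcτ, x = βγ = β/√(1−β²).
Solving: β² = x²/(1+x²) = 2.247/3.247 = 0.692023, so β = 0.8319.

0.8319c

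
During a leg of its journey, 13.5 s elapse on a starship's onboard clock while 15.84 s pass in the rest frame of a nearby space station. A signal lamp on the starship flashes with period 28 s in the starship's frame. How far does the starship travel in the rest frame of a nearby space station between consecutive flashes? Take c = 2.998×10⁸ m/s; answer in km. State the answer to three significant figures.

The time-dilation ratio gives γ = 15.84/13.5 = 1.17333.
β = √(1 − 1/γ²) = 0.52309. Lab-frame period = γτ = 1.17333×28 s = 32.853 s. Distance = βc × γτ = 0.52309 × 2.998×10⁸ m/s × 32.853 s = 5.1521×10^9 m = 5.15×10^6 km.

5.15×10^6 km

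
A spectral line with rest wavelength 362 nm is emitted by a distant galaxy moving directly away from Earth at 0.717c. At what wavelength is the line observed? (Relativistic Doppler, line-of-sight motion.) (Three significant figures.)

Relativistic Doppler for wavelength: λ_obs = λ_src · √((1+β)/(1−β)).
With β = 0.717: factor = √(1.717/0.283) = 2.4632.
λ_obs = 362 × 2.4632 = 892 nm.

892 nm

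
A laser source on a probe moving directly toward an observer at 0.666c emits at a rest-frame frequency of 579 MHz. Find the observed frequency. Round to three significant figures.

Relativistic Doppler (source moving toward): f_obs = f_src · √((1+β)/(1−β)).
With β = 0.666: factor = √(1.666/0.334) = 2.2334.
f_obs = 579 × 2.2334 = 1290 MHz.

1290 MHz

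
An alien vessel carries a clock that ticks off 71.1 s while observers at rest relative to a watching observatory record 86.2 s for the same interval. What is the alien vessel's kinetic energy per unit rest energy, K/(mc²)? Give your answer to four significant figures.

The time-dilation ratio gives γ = 86.2/71.1 = 1.21238.
K/(mc²) = γ − 1 = 1.21238 − 1 = 0.2124.

0.2124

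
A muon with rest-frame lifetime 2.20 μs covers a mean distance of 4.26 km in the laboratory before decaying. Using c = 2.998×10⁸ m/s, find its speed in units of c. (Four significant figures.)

0.9882c

d = βγcτ ⇒ βγ = d/(cτ) = 4260 m / (659.56 m) = 6.4589.
β = (βγ)/√(1+(βγ)²) = 6.4589/√42.7174 = 0.9882.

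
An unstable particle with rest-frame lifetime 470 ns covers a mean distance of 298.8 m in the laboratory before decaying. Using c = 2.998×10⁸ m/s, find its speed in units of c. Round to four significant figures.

0.9045c

Lab distance = (lab lifetime)·v = γτ·βc, so βγ = d/(cτ) = 298.8/(2.998×10⁸ × 4.700×10^-7) = 2.1206.
With βγ = 2.1206: γ² = 1 + (βγ)² = 5.49694, and β = (βγ)/γ = 2.1206/2.34456 = 0.9045.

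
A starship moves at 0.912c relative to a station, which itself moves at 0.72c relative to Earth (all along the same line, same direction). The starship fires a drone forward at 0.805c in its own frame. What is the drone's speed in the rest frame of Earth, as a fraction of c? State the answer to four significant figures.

0.9984c

First combine the drone and starship (S''→S'): u₁ = (0.805 + 0.912)/(1 + 0.805×0.912) = 1.717/1.73416 = 0.9901.
Then combine with the station (S'→S): u = (0.9901 + 0.72)/(1 + 0.9901×0.72) = 1.7101/1.712872 = 0.99838.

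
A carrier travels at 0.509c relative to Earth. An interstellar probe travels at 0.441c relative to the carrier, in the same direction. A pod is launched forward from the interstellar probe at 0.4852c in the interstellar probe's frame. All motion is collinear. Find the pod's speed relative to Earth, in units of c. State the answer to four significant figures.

First combine the pod and interstellar probe (S''→S'): u₁ = (0.4852 + 0.441)/(1 + 0.4852×0.441) = 0.9262/1.2139732 = 0.76295.
Then combine with the carrier (S'→S): u = (0.76295 + 0.509)/(1 + 0.76295×0.509) = 1.27195/1.38834155 = 0.91617.

0.9162c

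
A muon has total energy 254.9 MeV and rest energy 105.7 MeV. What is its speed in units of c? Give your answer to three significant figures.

0.910c

Total energy E = γmc² gives γ = 254.9/105.7 = 2.4115.
Hence β = √(1 − 1/γ²) = √(1 − 0.171959) = √0.828041 = 0.910.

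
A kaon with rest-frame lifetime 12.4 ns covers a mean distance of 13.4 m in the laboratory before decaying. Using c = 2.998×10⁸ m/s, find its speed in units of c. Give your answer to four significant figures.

0.9636c

Lab distance = (lab lifetime)·v = γτ·βc, so βγ = d/(cτ) = 13.40/(2.998×10⁸ × 1.240×10^-8) = 3.6046.
With βγ = 3.6046: γ² = 1 + (βγ)² = 13.9931, and β = (βγ)/γ = 3.6046/3.74074 = 0.9636.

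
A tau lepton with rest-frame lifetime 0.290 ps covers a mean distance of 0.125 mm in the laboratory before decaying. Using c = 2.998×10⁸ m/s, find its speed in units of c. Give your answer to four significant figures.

0.8209c

Let x = d/(cτ) = 1.250×10^-4 m / (2.998×10⁸ m/s × 2.900×10^-13 s) = 1.4377. Since d = βγcτ, x = βγ = β/√(1−β²).
Solving: β² = x²/(1+x²) = 2.06698/3.06698 = 0.673946, so β = 0.8209.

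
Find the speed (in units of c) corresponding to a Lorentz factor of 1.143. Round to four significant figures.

β = √(1 − 1/γ²) = √(1 − 1/1.306449) = √0.234566 = 0.4843.

0.4843c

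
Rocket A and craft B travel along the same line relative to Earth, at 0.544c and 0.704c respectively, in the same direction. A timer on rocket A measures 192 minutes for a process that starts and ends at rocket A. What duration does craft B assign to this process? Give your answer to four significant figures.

Speed of rocket A in craft B's frame: u = (v_A − v_B)/(1 − v_A v_B/c²) = (0.544 − 0.704)/(1 − 0.544×0.704) = −0.16/0.617024 = −0.25931; |u| = 0.25931c.
At |u| = 0.25931c, γ = (1 − 0.0672417)^(−1/2) = 1.0354.
The clock on rocket A records proper time, so craft B measures Δt = γΔτ = 1.0354 × 192 = 198.8 minutes.

198.8 minutes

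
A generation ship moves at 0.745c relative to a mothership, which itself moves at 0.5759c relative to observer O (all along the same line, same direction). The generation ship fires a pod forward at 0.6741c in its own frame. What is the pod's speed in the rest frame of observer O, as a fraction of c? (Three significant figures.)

0.985c

First combine the pod and generation ship (S''→S'): u₁ = (0.6741 + 0.745)/(1 + 0.6741×0.745) = 1.4191/1.5022045 = 0.94468.
Then combine with the mothership (S'→S): u = (0.94468 + 0.5759)/(1 + 0.94468×0.5759) = 1.52058/1.544041212 = 0.98481.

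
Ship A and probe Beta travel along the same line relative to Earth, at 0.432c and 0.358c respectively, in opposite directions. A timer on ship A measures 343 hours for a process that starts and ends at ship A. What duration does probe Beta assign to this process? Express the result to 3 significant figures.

470 hours

The velocity of ship A relative to probe Beta is (0.432 + 0.358)c / (1 + 0.432×0.358) = 0.68419c; relative speed 0.68419c.
At |u| = 0.68419c, γ = (1 − 0.468116)^(−1/2) = 1.3712.
Ship A's interval is proper; time dilation gives Δt_B = γΔτ = 1.3712 × 343 hours = 470 hours.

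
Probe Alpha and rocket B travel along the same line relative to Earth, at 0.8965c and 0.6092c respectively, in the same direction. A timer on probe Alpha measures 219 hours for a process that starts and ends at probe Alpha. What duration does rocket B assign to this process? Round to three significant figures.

283 hours

The velocity of probe Alpha relative to rocket B is (0.8965 − 0.6092)c / (1 − 0.8965×0.6092) = 0.63303c; relative speed 0.63303c.
γ for this relative speed: γ = 1/√(1 − 0.400727) = 1.2918.
The clock on probe Alpha records proper time, so rocket B measures Δt = γΔτ = 1.2918 × 219 = 283 hours.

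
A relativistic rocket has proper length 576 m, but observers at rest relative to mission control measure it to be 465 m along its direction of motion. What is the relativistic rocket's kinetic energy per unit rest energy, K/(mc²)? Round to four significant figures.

0.2387

γ = L₀/L = 576/465 = 1.23871.
K/(mc²) = γ − 1 = 1.23871 − 1 = 0.2387.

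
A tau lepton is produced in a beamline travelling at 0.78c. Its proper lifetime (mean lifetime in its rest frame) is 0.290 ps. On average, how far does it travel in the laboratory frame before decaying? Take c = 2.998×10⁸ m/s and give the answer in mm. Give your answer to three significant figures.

With β = 0.78, γ = 1/√(1 − 0.78²) = 1/√0.3916 = 1.598.
Lab-frame lifetime: Δt = γτ = 1.598 × 0.290 ps = 0.46342 ps.
Distance: d = vΔt = 0.78 × 2.998×10⁸ m/s × 4.6342×10^-13 s = 1.08×10^-4 m = 0.108 mm.

0.108 mm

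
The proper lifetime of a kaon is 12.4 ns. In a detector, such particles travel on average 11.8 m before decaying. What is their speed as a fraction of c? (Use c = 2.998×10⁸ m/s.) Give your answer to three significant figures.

0.954c

d = βγcτ ⇒ βγ = d/(cτ) = 11.80 m / (3.71752 m) = 3.1742.
β = (βγ)/√(1+(βγ)²) = 3.1742/√11.0755 = 0.954.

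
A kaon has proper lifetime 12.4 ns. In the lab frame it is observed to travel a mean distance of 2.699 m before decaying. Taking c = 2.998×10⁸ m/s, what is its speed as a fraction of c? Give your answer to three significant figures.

0.588c

d = βγcτ ⇒ βγ = d/(cτ) = 2.699 m / (3.71752 m) = 0.72602.
β = (βγ)/√(1+(βγ)²) = 0.72602/√1.527105 = 0.588.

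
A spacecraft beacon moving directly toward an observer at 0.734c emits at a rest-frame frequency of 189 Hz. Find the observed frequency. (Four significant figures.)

482.6 Hz

Relativistic Doppler (source moving toward): f_obs = f_src · √((1+β)/(1−β)).
With β = 0.734: factor = √(1.734/0.266) = 2.5532.
f_obs = 189 × 2.5532 = 482.6 Hz.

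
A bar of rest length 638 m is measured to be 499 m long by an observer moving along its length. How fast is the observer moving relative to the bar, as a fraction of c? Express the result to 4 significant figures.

0.6231c

Length contraction gives γ = L₀/L = 638/499 = 1.2786.
β = √(1 − 1/γ²) = √0.388311 = 0.6231.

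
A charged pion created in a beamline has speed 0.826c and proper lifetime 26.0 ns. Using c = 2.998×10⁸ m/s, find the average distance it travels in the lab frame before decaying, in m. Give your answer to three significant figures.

11.4 m

Lorentz factor: γ = (1 − 0.682276)^(−1/2) = 1.7741.
Lab-frame lifetime: Δt = γτ = 1.7741 × 26.0 ns = 46.127 ns.
Distance: d = vΔt = 0.826 × 2.998×10⁸ m/s × 4.6127×10^-8 s = 11.4 m.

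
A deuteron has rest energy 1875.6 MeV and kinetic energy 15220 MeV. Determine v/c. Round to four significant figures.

γ = 1 + K/(mc²) = 1 + 15220/1875.6 = 9.1147.
β = √(1 − 1/γ²) = √(1 − 0.0120369) = √0.9879631 = 0.9940.

0.9940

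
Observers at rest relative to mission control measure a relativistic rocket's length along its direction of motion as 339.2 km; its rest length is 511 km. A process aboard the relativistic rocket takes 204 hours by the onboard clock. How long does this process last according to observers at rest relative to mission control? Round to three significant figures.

307 hours

Length contraction gives γ = L₀/L = 511/339.2 = 1.50649.
The same γ dilates the second interval: 1.50649 × 204 hours = 307 hours.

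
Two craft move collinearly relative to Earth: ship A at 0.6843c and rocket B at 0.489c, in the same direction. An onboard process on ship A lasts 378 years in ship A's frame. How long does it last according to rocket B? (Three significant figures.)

Speed of ship A in rocket B's frame: u = (v_A − v_B)/(1 − v_A v_B/c²) = (0.6843 − 0.489)/(1 − 0.6843×0.489) = 0.1953/0.6653773 = 0.29352; |u| = 0.29352c.
γ for this relative speed: γ = 1/√(1 − 0.086154) = 1.0461.
Ship A's interval is proper; time dilation gives Δt_B = γΔτ = 1.0461 × 378 years = 395 years.

395 years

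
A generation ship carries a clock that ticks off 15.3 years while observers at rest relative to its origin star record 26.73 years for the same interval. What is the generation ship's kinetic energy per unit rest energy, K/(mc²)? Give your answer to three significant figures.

0.747

From Δt = γΔτ: γ = 26.73/15.3 = 1.74706.
Since K = (γ−1)mc², K/(mc²) = 1.74706 − 1 = 0.747.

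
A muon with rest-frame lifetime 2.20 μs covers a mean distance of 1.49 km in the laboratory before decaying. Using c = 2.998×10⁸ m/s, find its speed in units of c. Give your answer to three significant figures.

Lab distance = (lab lifetime)·v = γτ·βc, so βγ = d/(cτ) = 1490/(2.998×10⁸ × 2.200×10^-6) = 2.2591.
With βγ = 2.2591: γ² = 1 + (βγ)² = 6.10353, and β = (βγ)/γ = 2.2591/2.47053 = 0.914.

0.914c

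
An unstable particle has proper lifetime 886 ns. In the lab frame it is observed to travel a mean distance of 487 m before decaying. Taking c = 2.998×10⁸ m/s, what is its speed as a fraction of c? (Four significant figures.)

0.8779c

Lab distance = (lab lifetime)·v = γτ·βc, so βγ = d/(cτ) = 487.0/(2.998×10⁸ × 8.860×10^-7) = 1.8334.
With βγ = 1.8334: γ² = 1 + (βγ)² = 4.36136, and β = (βγ)/γ = 1.8334/2.08839 = 0.8779.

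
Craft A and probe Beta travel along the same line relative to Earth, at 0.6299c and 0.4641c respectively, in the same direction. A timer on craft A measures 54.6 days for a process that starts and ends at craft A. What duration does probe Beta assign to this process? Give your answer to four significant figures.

Transform craft A's velocity into probe Beta's frame: (0.6299 − 0.4641)/(1 − 0.6299·0.4641) = 0.1658/0.70766341, so the relative speed is 0.23429c.
γ for this relative speed: γ = 1/√(1 − 0.0548918) = 1.0286.
The clock on craft A records proper time, so probe Beta measures Δt = γΔτ = 1.0286 × 54.6 = 56.16 days.

56.16 days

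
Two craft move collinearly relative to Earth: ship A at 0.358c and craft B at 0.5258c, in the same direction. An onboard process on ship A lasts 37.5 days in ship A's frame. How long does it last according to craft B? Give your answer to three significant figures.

38.3 days

Transform ship A's velocity into craft B's frame: (0.358 − 0.5258)/(1 − 0.358·0.5258) = −0.1678/0.8117636, so the relative speed is 0.20671c.
γ for this relative speed: γ = 1/√(1 − 0.042729) = 1.0221.
Ship A's interval is proper; time dilation gives Δt_B = γΔτ = 1.0221 × 37.5 days = 38.3 days.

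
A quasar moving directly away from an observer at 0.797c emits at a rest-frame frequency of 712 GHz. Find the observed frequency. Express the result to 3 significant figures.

239 GHz

Relativistic Doppler (source moving away): f_obs = f_src · √((1−β)/(1+β)).
With β = 0.797: factor = √(0.203/1.797) = 0.3361.
f_obs = 712 × 0.3361 = 239 GHz.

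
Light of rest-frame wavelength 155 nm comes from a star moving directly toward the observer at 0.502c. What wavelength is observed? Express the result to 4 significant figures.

89.25 nm

Relativistic Doppler for wavelength: λ_obs = λ_src · √((1−β)/(1+β)).
With β = 0.502: factor = √(0.498/1.502) = 0.57581.
λ_obs = 155 × 0.57581 = 89.25 nm.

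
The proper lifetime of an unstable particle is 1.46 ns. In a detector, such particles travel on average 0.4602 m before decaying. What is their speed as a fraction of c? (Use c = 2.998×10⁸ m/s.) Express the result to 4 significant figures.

d = βγcτ ⇒ βγ = d/(cτ) = 0.4602 m / (0.437708 m) = 1.0514.
β = (βγ)/√(1+(βγ)²) = 1.0514/√2.10544 = 0.7246.

0.7246c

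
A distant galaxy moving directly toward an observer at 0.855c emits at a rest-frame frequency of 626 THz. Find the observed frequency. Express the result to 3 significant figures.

Relativistic Doppler (source moving toward): f_obs = f_src · √((1+β)/(1−β)).
With β = 0.855: factor = √(1.855/0.145) = 3.5767.
f_obs = 626 × 3.5767 = 2240 THz.

2240 THz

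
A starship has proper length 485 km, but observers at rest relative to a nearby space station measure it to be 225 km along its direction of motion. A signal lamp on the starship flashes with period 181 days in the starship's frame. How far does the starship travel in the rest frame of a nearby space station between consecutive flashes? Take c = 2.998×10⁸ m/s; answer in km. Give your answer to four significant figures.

8.953×10^12 km

γ = L₀/L = 485/225 = 2.15556.
β = √(1 − 1/γ²) = 0.88588. Lab-frame period = γτ = 2.15556×181 days = 390.16 days. Distance = βc × γτ = 0.88588 × 2.998×10⁸ m/s × 33709824 s = 8.9529×10^15 m = 8.953×10^12 km.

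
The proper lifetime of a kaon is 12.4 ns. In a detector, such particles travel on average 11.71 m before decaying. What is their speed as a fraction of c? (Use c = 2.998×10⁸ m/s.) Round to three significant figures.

d = βγcτ ⇒ βγ = d/(cτ) = 11.71 m / (3.71752 m) = 3.1499.
β = (βγ)/√(1+(βγ)²) = 3.1499/√10.92187 = 0.953.

0.953c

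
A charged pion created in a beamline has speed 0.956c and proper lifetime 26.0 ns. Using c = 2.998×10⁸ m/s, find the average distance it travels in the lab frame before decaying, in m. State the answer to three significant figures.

25.4 m

With β = 0.956, γ = 1/√(1 − 0.956²) = 1/√0.086064 = 3.4087.
Lab-frame lifetime: Δt = γτ = 3.4087 × 26.0 ns = 88.626 ns.
Distance: d = vΔt = 0.956 × 2.998×10⁸ m/s × 8.8626×10^-8 s = 25.4 m.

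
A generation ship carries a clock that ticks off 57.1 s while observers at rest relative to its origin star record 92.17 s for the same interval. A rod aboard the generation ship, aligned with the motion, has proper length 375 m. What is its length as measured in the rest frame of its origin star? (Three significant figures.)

From Δt = γΔτ: γ = 92.17/57.1 = 1.61419.
The rod contracts by the same γ: 375 m / 1.61419 = 232 m.

232 m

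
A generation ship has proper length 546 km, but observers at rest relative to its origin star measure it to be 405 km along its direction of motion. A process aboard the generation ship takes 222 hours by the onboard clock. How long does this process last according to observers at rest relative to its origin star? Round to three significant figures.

γ = L₀/L = 546/405 = 1.34815.
Δt = γΔτ = 1.34815 × 222 = 299 hours.

299 hours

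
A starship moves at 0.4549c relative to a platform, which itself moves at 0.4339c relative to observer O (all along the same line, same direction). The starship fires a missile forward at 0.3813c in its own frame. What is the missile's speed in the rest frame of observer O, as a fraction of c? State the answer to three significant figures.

Compose velocities in two stages. Stage 1 (into S'): u₁ = (0.3813+0.4549)/(1+0.3813×0.4549) = 0.7126.
Stage 2 (into S): u = (0.7126+0.4339)/(1+0.7126×0.4339) = 0.87573, so the speed is 0.876c.

0.876c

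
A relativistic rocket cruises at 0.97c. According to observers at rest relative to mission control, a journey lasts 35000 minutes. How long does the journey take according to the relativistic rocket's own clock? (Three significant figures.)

8510 minutes

γ = 1/√(1 − β²) = 1/√(1 − 0.9409) = 1/√0.0591 = 4.1135.
The relativistic rocket's clock runs slow as seen from mission control, so Δτ = Δt/γ = 35000/4.1135 = 8510 minutes.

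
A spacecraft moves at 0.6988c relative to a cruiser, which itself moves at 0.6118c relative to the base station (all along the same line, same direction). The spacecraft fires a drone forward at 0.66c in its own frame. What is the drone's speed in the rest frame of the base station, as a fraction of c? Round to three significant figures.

Apply u = (u'+v)/(1+u'v) twice. Drone in the cruiser frame: (0.66+0.6988)/(1+0.66·0.6988) = 1.3588/1.461208 = 0.92992c.
That velocity, transformed to the rest frame of the base station: (0.92992+0.6118)/(1+0.92992·0.6118) = 1.54172/1.568925056 = 0.98266c.

0.983c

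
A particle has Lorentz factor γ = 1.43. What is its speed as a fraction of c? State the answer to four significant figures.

0.7148c

β = √(1 − 1/γ²) = √(1 − 1/2.0449) = √0.510979 = 0.7148.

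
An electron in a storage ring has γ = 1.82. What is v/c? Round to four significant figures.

β = √(1 − 1/γ²) = √(1 − 1/3.3124) = √0.698104 = 0.8355.

0.8355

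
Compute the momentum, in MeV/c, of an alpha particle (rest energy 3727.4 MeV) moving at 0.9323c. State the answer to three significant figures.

9610 MeV/c

γ = 1/√(1 − β²) = 1/√(1 − 0.86918329) = 1/√0.13081671 = 1/0.361686 = 2.7648.
Momentum: p = γβ·mc = 2.7648 × 0.9323 × 3727.4 MeV/c = 9610 MeV/c.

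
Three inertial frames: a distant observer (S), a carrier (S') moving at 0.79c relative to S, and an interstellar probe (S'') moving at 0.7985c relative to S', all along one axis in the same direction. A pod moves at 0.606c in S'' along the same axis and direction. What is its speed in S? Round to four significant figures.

0.9936c

Compose velocities in two stages. Stage 1 (into S'): u₁ = (0.606+0.7985)/(1+0.606×0.7985) = 0.9465.
Stage 2 (into S): u = (0.9465+0.79)/(1+0.9465×0.79) = 0.99357, so the speed is 0.9936c.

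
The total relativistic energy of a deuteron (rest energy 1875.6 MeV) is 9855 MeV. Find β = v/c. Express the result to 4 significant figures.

γ = E/(mc²) = 9855/1875.6 = 5.2543.
β = √(1 − 1/γ²) = √(1 − 0.0362218) = √0.9637782 = 0.9817.

0.9817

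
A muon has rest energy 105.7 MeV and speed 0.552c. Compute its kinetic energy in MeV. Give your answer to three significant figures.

With β = 0.552, γ = 1/√(1 − 0.552²) = 1/√0.695296 = 1.19926.
Kinetic energy: K = (γ − 1)mc² = (1.19926 − 1) × 105.7 MeV = 0.19926 × 105.7 = 21.1 MeV.

21.1 MeV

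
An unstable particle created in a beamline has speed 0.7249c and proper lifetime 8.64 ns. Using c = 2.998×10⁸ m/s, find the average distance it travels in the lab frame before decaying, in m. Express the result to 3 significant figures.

2.73 m

With β = 0.7249, γ = 1/√(1 − 0.7249²) = 1/√0.47451999 = 1.4517.
Lab-frame lifetime: Δt = γτ = 1.4517 × 8.64 ns = 12.543 ns.
Distance: d = vΔt = 0.7249 × 2.998×10⁸ m/s × 1.2543×10^-8 s = 2.73 m.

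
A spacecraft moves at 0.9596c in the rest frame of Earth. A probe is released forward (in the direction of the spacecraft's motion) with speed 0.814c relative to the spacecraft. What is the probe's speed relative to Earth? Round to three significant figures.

0.996c

In units of c, u = (u' + v)/(1 + u'v) with u' = 0.814 and v = 0.9596.
Numerator: 0.814 + 0.9596 = 1.7736. Denominator: 1 + (0.814)(0.9596) = 1.7811144.
u = 1.7736/1.7811144 = 0.99578, so the speed is 0.996c.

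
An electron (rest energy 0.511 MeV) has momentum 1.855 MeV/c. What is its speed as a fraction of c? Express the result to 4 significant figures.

βγ = pc/(mc²) = 1.855/0.511 = 3.6301.
Since γ² = 1 + (βγ)² = 14.1776, γ = √14.1776 = 3.76532, and β = (βγ)/γ = 3.6301/3.76532 = 0.9641.

0.9641c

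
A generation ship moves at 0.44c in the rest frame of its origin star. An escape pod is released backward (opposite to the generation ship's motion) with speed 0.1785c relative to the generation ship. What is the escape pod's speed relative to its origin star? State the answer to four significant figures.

Relativistic velocity addition: u = (u' + v)/(1 + u'v/c²), with u' = −0.1785c and v = 0.44c.
Numerator: −0.1785 + 0.44 = 0.2615. Denominator: 1 + (−0.1785)(0.44) = 0.92146.
u = 0.2615/0.92146 = 0.28379, so the speed is 0.2838c.

0.2838c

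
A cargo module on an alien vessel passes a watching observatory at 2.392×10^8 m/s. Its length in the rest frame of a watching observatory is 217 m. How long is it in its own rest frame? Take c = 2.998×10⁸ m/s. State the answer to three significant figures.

360 m

β = v/c = (2.392×10^8 m/s)/(2.998×10⁸ m/s) = 0.797865.
Lorentz factor: γ = (1 − 0.6365886)^(−1/2) = 1.6588.
Proper length: L₀ = γ·L = 1.6588 × 217 = 360 m.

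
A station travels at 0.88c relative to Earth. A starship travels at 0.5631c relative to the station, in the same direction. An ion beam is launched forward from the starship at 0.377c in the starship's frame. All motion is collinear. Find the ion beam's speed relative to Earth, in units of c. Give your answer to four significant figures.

Compose velocities in two stages. Stage 1 (into S'): u₁ = (0.377+0.5631)/(1+0.377×0.5631) = 0.77548.
Stage 2 (into S): u = (0.77548+0.88)/(1+0.77548×0.88) = 0.98399, so the speed is 0.9840c.

0.9840c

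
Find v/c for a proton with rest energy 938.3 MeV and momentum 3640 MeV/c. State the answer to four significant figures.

βγ = pc/(mc²) = 3640/938.3 = 3.8794.
Since γ² = 1 + (βγ)² = 16.0497, γ = √16.0497 = 4.00621, and β = (βγ)/γ = 3.8794/4.00621 = 0.9683.

0.9683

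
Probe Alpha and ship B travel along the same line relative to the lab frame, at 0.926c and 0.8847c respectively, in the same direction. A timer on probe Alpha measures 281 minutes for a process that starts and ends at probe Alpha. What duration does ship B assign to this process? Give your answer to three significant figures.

Transform probe Alpha's velocity into ship B's frame: (0.926 − 0.8847)/(1 − 0.926·0.8847) = 0.0413/0.1807678, so the relative speed is 0.22847c.
γ for this relative speed: γ = 1/√(1 − 0.0521985) = 1.0272.
Probe Alpha's interval is proper; time dilation gives Δt_B = γΔτ = 1.0272 × 281 minutes = 289 minutes.

289 minutes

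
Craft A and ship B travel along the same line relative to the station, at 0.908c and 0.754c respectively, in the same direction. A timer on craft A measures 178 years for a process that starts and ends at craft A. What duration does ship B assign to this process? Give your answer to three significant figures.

The velocity of craft A relative to ship B is (0.908 − 0.754)c / (1 − 0.908×0.754) = 0.48832c; relative speed 0.48832c.
γ for this relative speed: γ = 1/√(1 − 0.238456) = 1.1459.
Craft A's interval is proper; time dilation gives Δt_B = γΔτ = 1.1459 × 178 years = 204 years.

204 years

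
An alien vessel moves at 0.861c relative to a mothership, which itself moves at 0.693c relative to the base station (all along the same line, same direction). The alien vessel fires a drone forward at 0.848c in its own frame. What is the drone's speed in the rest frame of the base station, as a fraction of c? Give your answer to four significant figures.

Apply u = (u'+v)/(1+u'v) twice. Drone in the mothership frame: (0.848+0.861)/(1+0.848·0.861) = 1.709/1.730128 = 0.98779c.
That velocity, transformed to the rest frame of the base station: (0.98779+0.693)/(1+0.98779·0.693) = 1.68079/1.68453847 = 0.99777c.

0.9978c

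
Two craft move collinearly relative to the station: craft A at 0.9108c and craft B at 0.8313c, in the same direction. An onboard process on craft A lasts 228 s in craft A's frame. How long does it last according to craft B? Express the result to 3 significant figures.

Speed of craft A in craft B's frame: u = (v_A − v_B)/(1 − v_A v_B/c²) = (0.9108 − 0.8313)/(1 − 0.9108×0.8313) = 0.0795/0.24285196 = 0.32736; |u| = 0.32736c.
At |u| = 0.32736c, γ = (1 − 0.107165)^(−1/2) = 1.0583.
The clock on craft A records proper time, so craft B measures Δt = γΔτ = 1.0583 × 228 = 241 s.

241 s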